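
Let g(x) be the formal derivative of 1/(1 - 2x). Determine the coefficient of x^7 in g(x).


Differentiate termwise: d/dx sum_{k>=0} 2^k x^k = sum_{k>=1} k 2^k x^(k-1) = sum_{j>=0} (j+1) 2^(j+1) x^j.
Equivalently, d/dx [1/(1 - 2x)] = 2/(1 - 2x)^2.
For j = 7: 8 * 2^8 = 8 * 256 = 2048.

2048


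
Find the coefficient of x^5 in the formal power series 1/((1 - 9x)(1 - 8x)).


By partial fractions or Cauchy convolution:
The coefficient equals sum_{k=0}^{5} 9^k * 8^(5-k).
= 269297

269297


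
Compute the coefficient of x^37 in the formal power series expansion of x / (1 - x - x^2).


Let f(x) = sum_{k>=0} a_k x^k. Multiplying f(x) * (1 - x - x^2) = x and matching coefficients gives a_0 = 0, a_1 = 1, and a_k = a_{k-1} + a_{k-2} for k >= 2. These are the Fibonacci numbers F_k.
Iterating from F_0 = 0, F_1 = 1:
F_0=0, F_1=1, F_2=1, F_3=2, F_4=3, F_5=5, F_6=8, F_7=13, F_8=21, F_9=34, ...
F_37 = 24157817.

24157817


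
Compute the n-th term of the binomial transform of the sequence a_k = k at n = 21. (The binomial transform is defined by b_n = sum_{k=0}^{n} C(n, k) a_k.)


With a_k = k, b_n = sum_{k=0}^{n} C(n, k) k. Using k * C(n, k) = n * C(n-1, k-1) gives b_n = n * sum_{k>=1} C(n-1, k-1) = n * 2^(n-1).
For n = 21: 21 * 2^20 = 21 * 1048576 = 22020096.

22020096


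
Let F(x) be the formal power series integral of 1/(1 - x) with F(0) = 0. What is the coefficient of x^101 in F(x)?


1/(1 - x) = sum_{k>=0} x^k. Integrating termwise and using F(0) = 0 gives
F(x) = sum_{k>=0} x^(k+1) / (k+1) = sum_{m>=1} x^m / m = -ln(1 - x).
So the coefficient of x^101 is 1/101 = 1/101.

1/101


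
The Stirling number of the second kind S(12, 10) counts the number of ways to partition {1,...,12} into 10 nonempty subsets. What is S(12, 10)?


Using the explicit formula S(n,k) = (1/k!) sum_{j=0}^{k} (-1)^(k-j) C(k,j) j^n:
S(12, 10) = 1705
Equivalently, S(n,k) is n! times the coefficient of x^n in the EGF (e^x - 1)^k / k!.

1705


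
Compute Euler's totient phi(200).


phi(n) counts integers in [1, n] coprime to n. Using the multiplicative formula phi(n) = n * prod_{p | n} (1 - 1/p):
200 = 2^3 * 5^2, so
phi(200) = 200 * (1 - 1/2) * (1 - 1/5) = 80.

80


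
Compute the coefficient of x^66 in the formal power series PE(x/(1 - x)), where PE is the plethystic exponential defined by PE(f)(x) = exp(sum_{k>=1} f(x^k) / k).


For f(x) = x/(1 - x) we have
sum_{k>=1} f(x^k) / k = sum_{k>=1} (1/k) * x^k / (1 - x^k) = sum_{k, m >= 1} x^(k m) / k,
which after exponentiating simplifies to
PE(x/(1 - x)) = prod_{k>=1} 1 / (1 - x^k).
This is the generating function for the partition function p(n), so the coefficient of x^66 is p(66).
Computing p(66) by dynamic programming over parts 1, 2, ..., 66: p(66) = 2323520.

2323520


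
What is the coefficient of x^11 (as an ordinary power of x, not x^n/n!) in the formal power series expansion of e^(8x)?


The exponential series is e^y = sum_{k>=0} y^k / k!. Substituting y = 8x gives
e^(8x) = sum_{k>=0} 8^k x^k / k!.
So the coefficient of x^n is a^n/n! with a = 8, n = 11:
8^11 / 11! = 8589934592/39916800 = 33554432/155925

33554432/155925


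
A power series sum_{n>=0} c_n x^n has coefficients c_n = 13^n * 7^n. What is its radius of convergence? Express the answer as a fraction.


By the root test (Cauchy-Hadamard), the radius is R = 1 / limsup_n |c_n|^(1/n).
Here |c_n|^(1/n) = (13^n * 7^n)^(1/n) = 13 * 7 = 91 for all n.
So R = 1/91 = 1/91.

1/91


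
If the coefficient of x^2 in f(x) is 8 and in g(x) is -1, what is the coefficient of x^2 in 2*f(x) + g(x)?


Scalar multiplication scales coefficients: 2 * 8 = 16.
Then add the g coefficient: 16 + -1
= 15

15


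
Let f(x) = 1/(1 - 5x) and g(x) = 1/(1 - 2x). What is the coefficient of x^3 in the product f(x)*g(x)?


The coefficient of x^n in f*g is the Cauchy product: sum_{k=0}^{n} a^k * b^(n-k).
With a=5, b=2, n=3:
sum_{k=0}^{3} 5^k * 2^(3-k)
= 203

203


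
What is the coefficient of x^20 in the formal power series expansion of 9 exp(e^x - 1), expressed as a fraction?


exp(e^x - 1) is the exponential generating function for the Bell numbers Bell_k: exp(e^x - 1) = sum_{k>=0} Bell_k x^k / k!.
So the coefficient of x^20 in 9 exp(e^x - 1) is 9 Bell_20 / 20!.
Computing: Bell_20 = 51724158235372 and 20! = 2432902008176640000, giving
9 * 51724158235372/2432902008176640000 = 263898766507/1379196149760000.

263898766507/1379196149760000


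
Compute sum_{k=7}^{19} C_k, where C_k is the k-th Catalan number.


C_7 through C_19: 429, 1430, 4862, 16796, 58786, 208012, 742900, 2674440, 9694845, 35357670, 129644790, 477638700, 1767263190
Sum = 429 + 1430 + 4862 + 16796 + 58786 + 208012 + 742900 + 2674440 + 9694845 + 35357670 + 129644790 + 477638700 + 1767263190
= 2423306850

2423306850


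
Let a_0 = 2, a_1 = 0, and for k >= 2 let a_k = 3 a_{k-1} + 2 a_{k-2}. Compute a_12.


Iterating the recurrence forward:
a_0 = 2
a_1 = 0
a_2 = 3*0 + 2*2 = 4
a_3 = 3*4 + 2*0 = 12
a_4 = 3*12 + 2*4 = 44
a_5 = 3*44 + 2*12 = 156
a_6 = 3*156 + 2*44 = 556
a_7 = 3*556 + 2*156 = 1980
a_8 = 3*1980 + 2*556 = 7052
a_9 = 3*7052 + 2*1980 = 25116
a_10 = 3*25116 + 2*7052 = 89452
a_11 = 3*89452 + 2*25116 = 318588
a_12 = 3*318588 + 2*89452 = 1134668
So a_12 = 1134668.

1134668


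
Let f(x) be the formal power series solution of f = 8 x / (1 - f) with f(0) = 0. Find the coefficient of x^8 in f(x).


Apply Lagrange inversion: f = 8 x * phi(f) with phi(t) = 1/(1 - t), so
[x^n] f = 8^n * (1/n) [t^(n-1)] phi(t)^n = 8^n * (1/n) [t^(n-1)] (1 - t)^(-n) = 8^n * (1/n) C(2n - 2, n - 1) = 8^n * C_{n-1}.
For n = 8: C_7 = C(14, 7) / 8 = 3432/8 = 429.
With the 8^8 = 16777216 factor, the coefficient is 16777216 * 429 = 7197425664.

7197425664


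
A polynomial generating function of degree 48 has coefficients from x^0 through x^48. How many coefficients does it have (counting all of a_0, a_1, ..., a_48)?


A polynomial of degree 48 takes the form a_0 + a_1 x + ... + a_48 x^48.
The number of coefficients is 48 + 1 = 49.

49


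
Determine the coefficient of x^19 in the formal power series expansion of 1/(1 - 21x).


The geometric series identity gives 1/(1 - c x) = sum_{k>=0} c^k x^k, so the coefficient of x^k is c^k.
Here c = 21 and k = 19.
Computing: 21^19 = 13248496640331026125580781

13248496640331026125580781


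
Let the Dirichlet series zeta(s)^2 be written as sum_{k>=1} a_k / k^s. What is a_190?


The Dirichlet convolution of the constant function 1 with itself gives (1 * 1)(k) = sum_{d | k} 1 = d(k), the number of positive divisors of k.
Since zeta(s) = sum_{k>=1} 1/k^s, we have zeta(s)^2 = sum_{k>=1} d(k)/k^s, so a_k = d(k).
For k = 190: the divisors are 1, 2, 5, 10, 19, 38, 95, 190.
Count = 8.

8


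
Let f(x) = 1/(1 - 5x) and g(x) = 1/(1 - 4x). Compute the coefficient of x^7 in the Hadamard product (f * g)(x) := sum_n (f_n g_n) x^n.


f has coefficients f_k = 5^k and g has coefficients g_k = 4^k, so the Hadamard product has coefficient (f*g)_k = 5^k * 4^k = 20^k.
For k = 7: 20^7 = 1280000000.

1280000000


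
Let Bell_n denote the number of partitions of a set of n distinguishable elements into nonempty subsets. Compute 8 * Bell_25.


Bell_25 can be computed from the Bell triangle or from Dobinski's identity Bell_n = (1/e) * sum_{k>=0} k^n / k!.
Computing Bell_25 = 4638590332229999353.
Then 8 * 4638590332229999353 = 37108722657839994824.

37108722657839994824


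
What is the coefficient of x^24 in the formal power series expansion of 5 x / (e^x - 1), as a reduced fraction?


The exponential generating function for Bernoulli numbers is
x / (e^x - 1) = sum_{k>=0} B_k x^k / k!.
So the coefficient of x^24 in 5 x / (e^x - 1) is 5 B_24 / 24!.
Computing: B_24 = -236364091/2730, 24! = 620448401733239439360000, giving
5 * -236364091/2730 / 620448401733239439360000 = -236364091/338764827346348733890560000.

-236364091/338764827346348733890560000


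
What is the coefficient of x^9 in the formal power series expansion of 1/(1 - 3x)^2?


The general identity 1/(1 - c x)^r = sum_{k>=0} c^k C(k + r - 1, r - 1) x^k follows by substituting y = c x into 1/(1 - y)^r = sum_{k>=0} C(k + r - 1, r - 1) y^k.
For c = 3, r = 2, k = 9:
3^9 * C(10, 1) = 19683 * 10 = 196830.

196830


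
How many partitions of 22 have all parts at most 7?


Using the generating function (1-x)^(-1)(1-x^2)^(-1)...(1-x^7)^(-1),
the coefficient of x^22 counts these restricted partitions.
Result = 522

522


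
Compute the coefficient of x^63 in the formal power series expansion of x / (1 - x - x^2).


Let f(x) = sum_{k>=0} a_k x^k. Multiplying f(x) * (1 - x - x^2) = x and matching coefficients gives a_0 = 0, a_1 = 1, and a_k = a_{k-1} + a_{k-2} for k >= 2. These are the Fibonacci numbers F_k.
Iterating from F_0 = 0, F_1 = 1:
F_0=0, F_1=1, F_2=1, F_3=2, F_4=3, F_5=5, F_6=8, F_7=13, F_8=21, F_9=34, ...
F_63 = 6557470319842.

6557470319842


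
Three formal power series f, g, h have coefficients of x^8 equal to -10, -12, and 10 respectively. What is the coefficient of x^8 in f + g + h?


Series addition is componentwise:
-10 + -12 + 10
= -12

-12


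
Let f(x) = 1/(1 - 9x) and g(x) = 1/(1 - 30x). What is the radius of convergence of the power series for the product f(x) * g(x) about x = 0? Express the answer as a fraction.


The radius of 1/(1 - 9x) is 1/9 (nearest singularity at x = 1/9), and the radius of 1/(1 - 30x) is 1/30.
The product f(x)*g(x) = 1/((1 - 9x)(1 - 30x)) has singularities at both 1/9 and 1/30, so its radius of convergence is the distance to the nearest one:
min(1/9, 1/30) = 1/30.

1/30


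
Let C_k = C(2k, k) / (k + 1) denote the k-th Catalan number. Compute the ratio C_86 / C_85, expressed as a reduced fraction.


Using C_k = (2k)! / (k! (k+1)!), the ratio C_{k+1}/C_k simplifies to
C_{k+1}/C_k = [(2k+2)! / ((k+1)! (k+2)!)] * [k! (k+1)! / (2k)!]
 = (2k+2)(2k+1) / ((k+1)(k+2)) = 2(2k+1) / (k+2).
For k = 85: 2(2*85 + 1) / (85 + 2) = 342/87 = 114/29.

114/29


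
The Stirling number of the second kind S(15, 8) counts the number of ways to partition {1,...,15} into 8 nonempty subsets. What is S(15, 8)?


Using the explicit formula S(n,k) = (1/k!) sum_{j=0}^{k} (-1)^(k-j) C(k,j) j^n:
S(15, 8) = 216627840
Equivalently, S(n,k) is n! times the coefficient of x^n in the EGF (e^x - 1)^k / k!.

216627840


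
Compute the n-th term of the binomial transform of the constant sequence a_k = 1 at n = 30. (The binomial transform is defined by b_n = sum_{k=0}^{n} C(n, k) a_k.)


With a_k = 1 for all k, b_n = sum_{k=0}^{n} C(n, k) = 2^n by the binomial theorem.
For n = 30: 2^30 = 1073741824.

1073741824


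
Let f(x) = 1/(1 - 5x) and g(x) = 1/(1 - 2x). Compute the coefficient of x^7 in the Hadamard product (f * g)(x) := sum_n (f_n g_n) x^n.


f has coefficients f_k = 5^k and g has coefficients g_k = 2^k, so the Hadamard product has coefficient (f*g)_k = 5^k * 2^k = 10^k.
For k = 7: 10^7 = 10000000.

10000000


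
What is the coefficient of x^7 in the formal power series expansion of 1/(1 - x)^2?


The expansion 1/(1 - x)^r = sum_{k>=0} C(k + r - 1, r - 1) x^k follows from the multiset / negative-binomial theorem (or from repeated differentiation of the geometric series).
For r = 2 and k = 7:
C(8, 1) = 40320 / (1 * 5040) = 8.

8


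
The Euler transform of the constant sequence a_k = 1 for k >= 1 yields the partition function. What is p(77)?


The Euler transform converts the sequence a_k = 1 into the number of integer partitions.
Using the recurrence or dynamic programming:
p(77) = 10619863

10619863


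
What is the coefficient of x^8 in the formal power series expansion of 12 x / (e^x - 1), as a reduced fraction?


The exponential generating function for Bernoulli numbers is
x / (e^x - 1) = sum_{k>=0} B_k x^k / k!.
So the coefficient of x^8 in 12 x / (e^x - 1) is 12 B_8 / 8!.
Computing: B_8 = -1/30, 8! = 40320, giving
12 * -1/30 / 40320 = -1/100800.

-1/100800


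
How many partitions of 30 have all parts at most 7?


Using the generating function (1-x)^(-1)(1-x^2)^(-1)...(1-x^7)^(-1),
the coefficient of x^30 counts these restricted partitions.
Result = 1824

1824


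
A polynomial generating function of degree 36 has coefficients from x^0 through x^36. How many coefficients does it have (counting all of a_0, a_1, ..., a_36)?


A polynomial of degree 36 takes the form a_0 + a_1 x + ... + a_36 x^36.
The number of coefficients is 36 + 1 = 37.

37


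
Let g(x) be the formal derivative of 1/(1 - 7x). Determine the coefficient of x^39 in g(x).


Differentiate termwise: d/dx sum_{k>=0} 7^k x^k = sum_{k>=1} k 7^k x^(k-1) = sum_{j>=0} (j+1) 7^(j+1) x^j.
Equivalently, d/dx [1/(1 - 7x)] = 7/(1 - 7x)^2.
For j = 39: 40 * 7^40 = 40 * 6366805760909027985741435139224001 = 254672230436361119429657405568960040.

254672230436361119429657405568960040


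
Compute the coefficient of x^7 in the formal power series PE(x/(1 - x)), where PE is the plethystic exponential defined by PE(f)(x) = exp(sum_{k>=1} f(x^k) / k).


For f(x) = x/(1 - x) we have
sum_{k>=1} f(x^k) / k = sum_{k>=1} (1/k) * x^k / (1 - x^k) = sum_{k, m >= 1} x^(k m) / k,
which after exponentiating simplifies to
PE(x/(1 - x)) = prod_{k>=1} 1 / (1 - x^k).
This is the generating function for the partition function p(n), so the coefficient of x^7 is p(7).
Computing p(7) by dynamic programming over parts 1, 2, ..., 7: p(7) = 15.

15


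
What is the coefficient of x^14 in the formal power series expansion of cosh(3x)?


The Maclaurin series is cosh(t) = sum_{m>=0} t^(2m) / (2m)!, so substituting t = 3x, only even powers of x are nonzero, with coefficient of x^(2m) equal to 3^(2m) / (2m)!.
For x^14 the coefficient is 3^14/14! = 4782969/87178291200 = 19683/358758400.

19683/358758400


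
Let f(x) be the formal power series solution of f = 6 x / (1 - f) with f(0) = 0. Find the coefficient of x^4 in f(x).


Apply Lagrange inversion: f = 6 x * phi(f) with phi(t) = 1/(1 - t), so
[x^n] f = 6^n * (1/n) [t^(n-1)] phi(t)^n = 6^n * (1/n) [t^(n-1)] (1 - t)^(-n) = 6^n * (1/n) C(2n - 2, n - 1) = 6^n * C_{n-1}.
For n = 4: C_3 = C(6, 3) / 4 = 20/4 = 5.
With the 6^4 = 1296 factor, the coefficient is 1296 * 5 = 6480.

6480


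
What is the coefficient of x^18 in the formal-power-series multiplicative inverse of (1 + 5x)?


The inverse is 1/(1 + 5x). Apply the geometric identity 1/(1 - y) = sum_{k>=0} y^k with y = -5x:
1/(1 + 5x) = sum_{k>=0} (-5)^k x^k.
So the coefficient of x^18 is (-5)^18 = 3814697265625.

3814697265625


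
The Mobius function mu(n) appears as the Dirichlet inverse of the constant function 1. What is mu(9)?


9 has a squared prime factor, so mu(9) = 0.
Factorization reveals a repeated prime.

0


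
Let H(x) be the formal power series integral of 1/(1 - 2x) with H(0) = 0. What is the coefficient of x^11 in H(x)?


1/(1 - 2x) = sum_{k>=0} 2^k x^k. Integrating termwise with H(0) = 0:
H(x) = sum_{k>=0} 2^k x^(k+1) / (k+1) = sum_{m>=1} 2^(m-1) x^m / m.
For m = 11: 2^10/11 = 1024/11 = 1024/11.

1024/11


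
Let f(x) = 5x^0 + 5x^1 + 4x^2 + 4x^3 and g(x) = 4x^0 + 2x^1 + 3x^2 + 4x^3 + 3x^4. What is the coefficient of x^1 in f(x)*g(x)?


Cauchy product at x^1:
5*2 + 5*4
= 30

30


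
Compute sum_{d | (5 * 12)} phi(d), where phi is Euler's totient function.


First, 5 * 12 = 60. One classical identity is sum_{d | n} phi(d) = n (each k in [1, n] has a unique gcd with n, and among the k's with gcd(k, n) = n/d there are phi(d) of them). So the sum equals 60. We also verify directly:
Divisors of 60: 1, 2, 3, 4, 5, 6, 10, 12, 15, 20, 30, 60.
phi values: 1, 1, 2, 2, 4, 2, 4, 4, 8, 8, 8, 16.
Sum = 60.

60


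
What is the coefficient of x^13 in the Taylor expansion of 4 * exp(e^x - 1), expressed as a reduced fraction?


exp(e^x - 1) = sum_{k>=0} Bell_k x^k / k!, where Bell_k is the k-th Bell number.
So the coefficient of x^13 is 4 * Bell_13 / 13!.
Computing: Bell_13 = 27644437 and 13! = 6227020800, giving
4 * 27644437/6227020800 = 27644437/1556755200.

27644437/1556755200


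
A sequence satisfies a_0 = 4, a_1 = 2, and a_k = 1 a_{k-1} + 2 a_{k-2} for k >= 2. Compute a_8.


The characteristic equation is t^2 - 1 t - 2 = 0, with roots r_1 = 2 and r_2 = -1 (so c_1 = r_1 + r_2, c_2 = -r_1 r_2 as required).
One can use the closed form a_n = A r_1^n + B r_2^n, but direct iteration is more reliable:
a_0 = 4, a_1 = 2, a_2 = 10, a_3 = 14, a_4 = 34, a_5 = 62, a_6 = 130, a_7 = 254, a_8 = 514.
So a_8 = 514.

514


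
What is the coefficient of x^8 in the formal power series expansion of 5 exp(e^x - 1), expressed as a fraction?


exp(e^x - 1) is the exponential generating function for the Bell numbers Bell_k: exp(e^x - 1) = sum_{k>=0} Bell_k x^k / k!.
So the coefficient of x^8 in 5 exp(e^x - 1) is 5 Bell_8 / 8!.
Computing: Bell_8 = 4140 and 8! = 40320, giving
5 * 4140/40320 = 115/224.

115/224


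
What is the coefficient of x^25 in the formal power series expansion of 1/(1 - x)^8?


The negative binomial / multiset identity is
1/(1 - x)^r = sum_{k>=0} C(k + r - 1, r - 1) x^k.
Here r = 8 and k = 25, so the coefficient is
C(25 + 7, 7) = C(32, 7)
= 3365856

3365856


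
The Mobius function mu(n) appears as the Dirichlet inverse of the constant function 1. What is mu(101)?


101 = 101 (all distinct primes).
mu(101) = (-1)^1 = -1

-1


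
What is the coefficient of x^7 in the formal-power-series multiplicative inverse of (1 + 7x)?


The inverse is 1/(1 + 7x). Apply the geometric identity 1/(1 - y) = sum_{k>=0} y^k with y = -7x:
1/(1 + 7x) = sum_{k>=0} (-7)^k x^k.
So the coefficient of x^7 is (-7)^7 = -823543.

-823543


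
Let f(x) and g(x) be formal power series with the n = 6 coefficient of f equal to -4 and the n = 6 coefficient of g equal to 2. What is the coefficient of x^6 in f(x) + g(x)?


Addition of formal power series is termwise.
The coefficient of x^6 in f + g = -4 + 2
= -2

-2


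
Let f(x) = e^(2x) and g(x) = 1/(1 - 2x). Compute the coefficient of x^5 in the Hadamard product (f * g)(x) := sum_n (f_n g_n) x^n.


Expanding: f_k = 2^k/k! (from e^(2x)) and g_k = 2^k (from 1/(1 - 2x)). So the Hadamard coefficient (f * g)_k = 2^k 2^k / k! = (4)^k / k!.
For k = 5: 4^5/5! = 1024/120 = 128/15.

128/15


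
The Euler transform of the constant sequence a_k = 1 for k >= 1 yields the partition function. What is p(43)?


The Euler transform converts the sequence a_k = 1 into the number of integer partitions.
Using the recurrence or dynamic programming:
p(43) = 63261

63261


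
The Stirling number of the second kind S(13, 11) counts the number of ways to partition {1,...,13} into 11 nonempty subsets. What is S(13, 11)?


Using the explicit formula S(n,k) = (1/k!) sum_{j=0}^{k} (-1)^(k-j) C(k,j) j^n:
S(13, 11) = 2431
Equivalently, S(n,k) is n! times the coefficient of x^n in the EGF (e^x - 1)^k / k!.

2431


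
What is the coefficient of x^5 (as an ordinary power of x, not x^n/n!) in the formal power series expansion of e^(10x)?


The exponential series is e^y = sum_{k>=0} y^k / k!. Substituting y = 10x gives
e^(10x) = sum_{k>=0} 10^k x^k / k!.
So the coefficient of x^n is a^n/n! with a = 10, n = 5:
10^5 / 5! = 100000/120 = 2500/3

2500/3


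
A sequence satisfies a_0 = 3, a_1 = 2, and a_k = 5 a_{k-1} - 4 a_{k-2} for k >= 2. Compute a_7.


The characteristic equation is t^2 - 5 t + 4 = 0, with roots r_1 = 4 and r_2 = 1 (so c_1 = r_1 + r_2, c_2 = -r_1 r_2 as required).
One can use the closed form a_n = A r_1^n + B r_2^n, but direct iteration is more reliable:
a_0 = 3, a_1 = 2, a_2 = -2, a_3 = -18, a_4 = -82, a_5 = -338, a_6 = -1362, a_7 = -5458.
So a_7 = -5458.

-5458


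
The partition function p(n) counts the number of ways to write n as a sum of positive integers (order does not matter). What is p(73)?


Using the generating function prod_{k>=1} 1/(1-x^k), we compute p(73).
By dynamic programming over parts 1 through 73:
p(73) = 6185689

6185689


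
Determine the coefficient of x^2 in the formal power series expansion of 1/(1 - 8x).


The geometric series identity gives 1/(1 - c x) = sum_{k>=0} c^k x^k, so the coefficient of x^k is c^k.
Here c = 8 and k = 2.
Computing: 8^2 = 64

64


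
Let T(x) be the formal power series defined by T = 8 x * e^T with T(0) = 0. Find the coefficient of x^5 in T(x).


Apply the Lagrange inversion formula: if T = 8 x * phi(T) with phi(t) = e^t, then
[x^n] T = 8^n * (1/n) [t^(n-1)] phi(t)^n = 8^n * (1/n) [t^(n-1)] e^(n t) = 8^n * (1/n) * n^(n-1) / (n-1)! = 8^n * n^(n-1) / n!.
When c = 1 this is the Cayley count of rooted labeled trees on n vertices, divided by n!.
For n = 5: 8^5 * 5^4 / 5! = 32768 * 625/120 = 512000/3.

512000/3


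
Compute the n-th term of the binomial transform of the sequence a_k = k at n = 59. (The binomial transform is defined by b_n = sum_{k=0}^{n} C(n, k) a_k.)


With a_k = k, b_n = sum_{k=0}^{n} C(n, k) k. Using k * C(n, k) = n * C(n-1, k-1) gives b_n = n * sum_{k>=1} C(n-1, k-1) = n * 2^(n-1).
For n = 59: 59 * 2^58 = 59 * 288230376151711744 = 17005592192950992896.

17005592192950992896


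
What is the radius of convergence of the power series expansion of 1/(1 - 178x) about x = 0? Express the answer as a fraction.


Expanding 1/(1 - 178x) = sum_{k>=0} 178^k x^k, the series converges when |178x| < 1, i.e., |x| < 1/178.
So the radius of convergence is 1/178 = 1/178.

1/178


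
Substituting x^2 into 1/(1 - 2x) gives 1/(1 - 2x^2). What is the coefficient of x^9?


Since 1/(1 - 2x^2) only has even powers of x,
the coefficient of x^9 (odd) is 0.

0


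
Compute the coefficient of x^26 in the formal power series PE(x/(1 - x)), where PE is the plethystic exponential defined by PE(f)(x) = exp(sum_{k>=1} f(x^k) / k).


For f(x) = x/(1 - x) we have
sum_{k>=1} f(x^k) / k = sum_{k>=1} (1/k) * x^k / (1 - x^k) = sum_{k, m >= 1} x^(k m) / k,
which after exponentiating simplifies to
PE(x/(1 - x)) = prod_{k>=1} 1 / (1 - x^k).
This is the generating function for the partition function p(n), so the coefficient of x^26 is p(26).
Computing p(26) by dynamic programming over parts 1, 2, ..., 26: p(26) = 2436.

2436


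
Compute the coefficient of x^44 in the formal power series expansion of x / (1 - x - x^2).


Let f(x) = sum_{k>=0} a_k x^k. Multiplying f(x) * (1 - x - x^2) = x and matching coefficients gives a_0 = 0, a_1 = 1, and a_k = a_{k-1} + a_{k-2} for k >= 2. These are the Fibonacci numbers F_k.
Iterating from F_0 = 0, F_1 = 1:
F_0=0, F_1=1, F_2=1, F_3=2, F_4=3, F_5=5, F_6=8, F_7=13, F_8=21, F_9=34, ...
F_44 = 701408733.

701408733


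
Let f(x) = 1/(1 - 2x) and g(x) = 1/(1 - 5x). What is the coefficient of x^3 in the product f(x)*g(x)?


The coefficient of x^n in f*g is the Cauchy product: sum_{k=0}^{n} a^k * b^(n-k).
With a=2, b=5, n=3:
sum_{k=0}^{3} 2^k * 5^(3-k)
= 203

203


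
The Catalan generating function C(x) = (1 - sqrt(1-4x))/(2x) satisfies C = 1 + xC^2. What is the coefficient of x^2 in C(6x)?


Substituting x -> 6x scales the n-th coefficient by 6^n, so [x^2] C(6x) = 6^2 * C_2.
C_2 = C(2*2, 2)/(3) = 6/3 = 2.
So 6^2 * 2 = 36 * 2 = 72.

72


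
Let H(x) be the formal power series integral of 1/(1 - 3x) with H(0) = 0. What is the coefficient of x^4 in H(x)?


1/(1 - 3x) = sum_{k>=0} 3^k x^k. Integrating termwise with H(0) = 0:
H(x) = sum_{k>=0} 3^k x^(k+1) / (k+1) = sum_{m>=1} 3^(m-1) x^m / m.
For m = 4: 3^3/4 = 27/4 = 27/4.

27/4


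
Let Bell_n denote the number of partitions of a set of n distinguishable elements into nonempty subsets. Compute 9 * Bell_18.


Bell_18 can be computed from the Bell triangle or from Dobinski's identity Bell_n = (1/e) * sum_{k>=0} k^n / k!.
Computing Bell_18 = 682076806159.
Then 9 * 682076806159 = 6138691255431.

6138691255431


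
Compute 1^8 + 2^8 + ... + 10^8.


This power sum has a closed form given by Faulhaber's formula
sum_{k=1}^{m} k^p = (1 / (p + 1)) * sum_{j=0}^{p} C(p + 1, j) B_j m^(p + 1 - j),
but for small m direct computation is fastest:
1 + 256 + 6561 + 65536 + 390625 + 1679616 + 5764801 + 16777216 + 43046721 + 100000000 = 167731333.

167731333


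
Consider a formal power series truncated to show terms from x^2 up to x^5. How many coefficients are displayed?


From x^2 to x^5 inclusive, the count is 5 - 2 + 1 = 4.

4


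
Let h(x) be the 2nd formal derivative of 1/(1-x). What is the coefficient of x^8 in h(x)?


Differentiating 2 times: d^2/dx^2 [1/(1-x)] = 2!/(1-x)^3.
The expansion 1/(1-x)^3 = sum_{k>=0} C(k+2, 2) x^k, so the coefficient of x^n in 2!/(1-x)^3 is 2! * C(n+2, 2).
For n = 8: 2 * C(10, 2) = 2 * 45 = 90

90


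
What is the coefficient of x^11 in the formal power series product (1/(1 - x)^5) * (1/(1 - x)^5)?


Combine the factors: (1/(1 - x)^5) * (1/(1 - x)^5) = 1/(1 - x)^10.
Then use 1/(1 - x)^r = sum_{k>=0} C(k + r - 1, r - 1) x^k with r = 10 and k = 11:
C(20, 9) = 167960.

167960


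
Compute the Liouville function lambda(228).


The Liouville function is lambda(k) = (-1)^Omega(k), where Omega(k) counts the prime factors of k with multiplicity.
Factoring: 228 = 2 * 2 * 3 * 19, so Omega(228) = 4.
lambda(228) = (-1)^4 = 1.

1


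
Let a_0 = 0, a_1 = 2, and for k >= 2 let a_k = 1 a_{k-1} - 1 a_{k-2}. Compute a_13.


Iterating the recurrence forward:
a_0 = 0
a_1 = 2
a_2 = 1*2 - 1*0 = 2
a_3 = 1*2 - 1*2 = 0
a_4 = 1*0 - 1*2 = -2
a_5 = 1*-2 - 1*0 = -2
a_6 = 1*-2 - 1*-2 = 0
a_7 = 1*0 - 1*-2 = 2
a_8 = 1*2 - 1*0 = 2
a_9 = 1*2 - 1*2 = 0
a_10 = 1*0 - 1*2 = -2
a_11 = 1*-2 - 1*0 = -2
a_12 = 1*-2 - 1*-2 = 0
a_13 = 1*0 - 1*-2 = 2
So a_13 = 2.

2


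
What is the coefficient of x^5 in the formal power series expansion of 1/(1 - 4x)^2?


The general identity 1/(1 - c x)^r = sum_{k>=0} c^k C(k + r - 1, r - 1) x^k follows by substituting y = c x into 1/(1 - y)^r = sum_{k>=0} C(k + r - 1, r - 1) y^k.
For c = 4, r = 2, k = 5:
4^5 * C(6, 1) = 1024 * 6 = 6144.

6144


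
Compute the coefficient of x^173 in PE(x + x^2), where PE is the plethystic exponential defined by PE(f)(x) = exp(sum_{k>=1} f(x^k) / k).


With f(x) = x + x^2, the exponent is sum_{k>=1} (x^k + x^(2k)) / k = -ln(1 - x) - ln(1 - x^2). Exponentiating:
PE(x + x^2) = 1 / ((1 - x)(1 - x^2)).
This is the generating function for partitions of n into parts of size 1 or 2. The number of 2's can be any j in 0..86, and the rest are 1's, so
[x^173] = floor(173/2) + 1 = 87.

87


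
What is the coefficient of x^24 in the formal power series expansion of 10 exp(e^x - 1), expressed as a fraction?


exp(e^x - 1) is the exponential generating function for the Bell numbers Bell_k: exp(e^x - 1) = sum_{k>=0} Bell_k x^k / k!.
So the coefficient of x^24 in 10 exp(e^x - 1) is 10 Bell_24 / 24!.
Computing: Bell_24 = 445958869294805289 and 24! = 620448401733239439360000, giving
10 * 445958869294805289/620448401733239439360000 = 148652956431601763/20681613391107981312000.

148652956431601763/20681613391107981312000


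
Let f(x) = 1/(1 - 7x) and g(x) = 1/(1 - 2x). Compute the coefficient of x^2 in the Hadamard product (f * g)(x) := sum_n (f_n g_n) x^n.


f has coefficients f_k = 7^k and g has coefficients g_k = 2^k, so the Hadamard product has coefficient (f*g)_k = 7^k * 2^k = 14^k.
For k = 2: 14^2 = 196.

196


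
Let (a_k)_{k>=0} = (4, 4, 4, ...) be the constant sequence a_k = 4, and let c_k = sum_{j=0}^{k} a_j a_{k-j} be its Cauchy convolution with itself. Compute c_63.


Since a_j = 4 for all j >= 0, the convolution sum becomes
c_k = sum_{j=0}^{k} 4 * 4 = 16 * (k + 1).
Equivalently, the generating function of (a_k) is 4/(1 - x) and its square is 16/(1 - x)^2 = sum_{k>=0} 16(k + 1) x^k.
For k = 63: 16 * 64 = 1024.

1024


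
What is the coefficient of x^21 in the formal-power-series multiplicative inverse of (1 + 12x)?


The inverse is 1/(1 + 12x). Apply the geometric identity 1/(1 - y) = sum_{k>=0} y^k with y = -12x:
1/(1 + 12x) = sum_{k>=0} (-12)^k x^k.
So the coefficient of x^21 is (-12)^21 = -46005119909369701466112.

-46005119909369701466112


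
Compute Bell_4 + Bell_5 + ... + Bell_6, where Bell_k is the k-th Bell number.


Recall Bell_k counts set partitions of a k-set (with Bell_0 = 1 by convention).
Bell_4 through Bell_6: 15, 52, 203
Sum = 15 + 52 + 203 = 270.

270


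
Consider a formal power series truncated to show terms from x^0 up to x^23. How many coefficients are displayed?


From x^0 to x^23 inclusive, the count is 23 - 0 + 1 = 24.

24


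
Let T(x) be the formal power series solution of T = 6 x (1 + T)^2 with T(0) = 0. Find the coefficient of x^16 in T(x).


Apply the Lagrange inversion formula: if T = 6 x * phi(T) with phi(t) = (1 + t)^2, then [x^n] T = 6^n * (1/n) [t^(n-1)] phi(t)^n = 6^n * (1/n) [t^(n-1)] (1 + t)^(2n) = 6^n * (1/n) C(2n, n-1).
Using the identity C(2n, n-1) = C(2n, n) * n / (n+1), the unscaled factor equals C(2n, n) / (n+1) = C_n, the n-th Catalan number.
For n = 16: C_16 = C(32, 16) / 17 = 601080390/17 = 35357670.
With the 6^16 = 2821109907456 factor, the coefficient is 2821109907456 * 35357670 = 99747873141559787520.

99747873141559787520


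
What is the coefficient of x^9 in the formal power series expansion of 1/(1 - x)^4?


The negative binomial / multiset identity is
1/(1 - x)^r = sum_{k>=0} C(k + r - 1, r - 1) x^k.
Here r = 4 and k = 9, so the coefficient is
C(9 + 3, 3) = C(12, 3)
= 220

220


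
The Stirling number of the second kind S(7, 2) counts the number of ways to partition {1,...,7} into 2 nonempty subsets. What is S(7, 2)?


Using the explicit formula S(n,k) = (1/k!) sum_{j=0}^{k} (-1)^(k-j) C(k,j) j^n:
S(7, 2) = 63
Equivalently, S(n,k) is n! times the coefficient of x^n in the EGF (e^x - 1)^k / k!.

63


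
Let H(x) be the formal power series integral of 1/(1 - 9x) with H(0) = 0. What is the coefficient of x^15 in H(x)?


1/(1 - 9x) = sum_{k>=0} 9^k x^k. Integrating termwise with H(0) = 0:
H(x) = sum_{k>=0} 9^k x^(k+1) / (k+1) = sum_{m>=1} 9^(m-1) x^m / m.
For m = 15: 9^14/15 = 22876792454961/15 = 7625597484987/5.

7625597484987/5


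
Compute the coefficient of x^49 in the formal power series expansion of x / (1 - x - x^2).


Let f(x) = sum_{k>=0} a_k x^k. Multiplying f(x) * (1 - x - x^2) = x and matching coefficients gives a_0 = 0, a_1 = 1, and a_k = a_{k-1} + a_{k-2} for k >= 2. These are the Fibonacci numbers F_k.
Iterating from F_0 = 0, F_1 = 1:
F_0=0, F_1=1, F_2=1, F_3=2, F_4=3, F_5=5, F_6=8, F_7=13, F_8=21, F_9=34, ...
F_49 = 7778742049.

7778742049


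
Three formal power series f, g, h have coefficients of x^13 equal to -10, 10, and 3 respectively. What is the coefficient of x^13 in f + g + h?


Series addition is componentwise:
-10 + 10 + 3
= 3

3


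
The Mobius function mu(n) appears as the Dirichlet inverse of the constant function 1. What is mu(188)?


188 has a squared prime factor, so mu(188) = 0.
Factorization reveals a repeated prime.

0


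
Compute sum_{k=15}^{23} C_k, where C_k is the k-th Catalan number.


C_15 through C_23: 9694845, 35357670, 129644790, 477638700, 1767263190, 6564120420, 24466267020, 91482563640, 343059613650
Sum = 9694845 + 35357670 + 129644790 + 477638700 + 1767263190 + 6564120420 + 24466267020 + 91482563640 + 343059613650
= 467992163925

467992163925


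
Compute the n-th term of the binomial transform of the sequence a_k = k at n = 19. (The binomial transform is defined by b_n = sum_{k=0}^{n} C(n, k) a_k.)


With a_k = k, b_n = sum_{k=0}^{n} C(n, k) k. Using k * C(n, k) = n * C(n-1, k-1) gives b_n = n * sum_{k>=1} C(n-1, k-1) = n * 2^(n-1).
For n = 19: 19 * 2^18 = 19 * 262144 = 4980736.

4980736


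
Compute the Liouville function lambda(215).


The Liouville function is lambda(k) = (-1)^Omega(k), where Omega(k) counts the prime factors of k with multiplicity.
Factoring: 215 = 5 * 43, so Omega(215) = 2.
lambda(215) = (-1)^2 = 1.

1


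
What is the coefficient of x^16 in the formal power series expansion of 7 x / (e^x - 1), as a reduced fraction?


The exponential generating function for Bernoulli numbers is
x / (e^x - 1) = sum_{k>=0} B_k x^k / k!.
So the coefficient of x^16 in 7 x / (e^x - 1) is 7 B_16 / 16!.
Computing: B_16 = -3617/510, 16! = 20922789888000, giving
7 * -3617/510 / 20922789888000 = -3617/1524374691840000.

-3617/1524374691840000


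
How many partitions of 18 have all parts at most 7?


Using the generating function (1-x)^(-1)(1-x^2)^(-1)...(1-x^7)^(-1),
the coefficient of x^18 counts these restricted partitions.
Result = 248

248


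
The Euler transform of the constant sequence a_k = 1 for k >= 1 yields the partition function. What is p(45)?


The Euler transform converts the sequence a_k = 1 into the number of integer partitions.
Using the recurrence or dynamic programming:
p(45) = 89134

89134


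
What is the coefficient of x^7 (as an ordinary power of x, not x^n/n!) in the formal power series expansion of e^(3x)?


The exponential series is e^y = sum_{k>=0} y^k / k!. Substituting y = 3x gives
e^(3x) = sum_{k>=0} 3^k x^k / k!.
So the coefficient of x^n is a^n/n! with a = 3, n = 7:
3^7 / 7! = 2187/5040 = 243/560

243/560


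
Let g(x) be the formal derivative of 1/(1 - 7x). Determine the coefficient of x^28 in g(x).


Differentiate termwise: d/dx sum_{k>=0} 7^k x^k = sum_{k>=1} k 7^k x^(k-1) = sum_{j>=0} (j+1) 7^(j+1) x^j.
Equivalently, d/dx [1/(1 - 7x)] = 7/(1 - 7x)^2.
For j = 28: 29 * 7^29 = 29 * 3219905755813179726837607 = 93377266918582212078290603.

93377266918582212078290603


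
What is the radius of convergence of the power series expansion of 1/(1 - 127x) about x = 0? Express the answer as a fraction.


Expanding 1/(1 - 127x) = sum_{k>=0} 127^k x^k, the series converges when |127x| < 1, i.e., |x| < 1/127.
So the radius of convergence is 1/127 = 1/127.

1/127


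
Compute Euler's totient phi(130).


phi(n) counts integers in [1, n] coprime to n. Using the multiplicative formula phi(n) = n * prod_{p | n} (1 - 1/p):
130 = 2 * 5 * 13, so
phi(130) = 130 * (1 - 1/2) * (1 - 1/5) * (1 - 1/13) = 48.

48


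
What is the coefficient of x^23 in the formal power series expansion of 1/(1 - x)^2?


The negative binomial / multiset identity is
1/(1 - x)^r = sum_{k>=0} C(k + r - 1, r - 1) x^k.
Here r = 2 and k = 23, so the coefficient is
C(23 + 1, 1) = C(24, 1)
= 24

24


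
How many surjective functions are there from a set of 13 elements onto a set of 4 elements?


By inclusion-exclusion on which target elements are missed, the number of surjections from an n-set onto a k-set is
surj(n, k) = sum_{j=0}^{k} (-1)^j C(k, j) (k - j)^n.
Equivalently surj(n, k) = k! * S(n, k), where S(n, k) is the Stirling number of the second kind.
For n = 13, k = 4:
S(13, 4) = 2532530, so
surj = 4! * 2532530 = 24 * 2532530 = 60780720.

60780720


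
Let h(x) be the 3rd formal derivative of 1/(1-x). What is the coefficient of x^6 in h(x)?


Differentiating 3 times: d^3/dx^3 [1/(1-x)] = 3!/(1-x)^4.
The expansion 1/(1-x)^4 = sum_{k>=0} C(k+3, 3) x^k, so the coefficient of x^n in 3!/(1-x)^4 is 3! * C(n+3, 3).
For n = 6: 6 * C(9, 3) = 6 * 84 = 504

504


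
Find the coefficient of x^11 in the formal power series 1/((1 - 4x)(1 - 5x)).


By partial fractions or Cauchy convolution:
The coefficient equals sum_{k=0}^{11} 4^k * 5^(11-k).
= 227363409

227363409


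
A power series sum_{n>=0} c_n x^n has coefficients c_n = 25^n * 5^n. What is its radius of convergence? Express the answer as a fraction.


By the root test (Cauchy-Hadamard), the radius is R = 1 / limsup_n |c_n|^(1/n).
Here |c_n|^(1/n) = (25^n * 5^n)^(1/n) = 25 * 5 = 125 for all n.
So R = 1/125 = 1/125.

1/125


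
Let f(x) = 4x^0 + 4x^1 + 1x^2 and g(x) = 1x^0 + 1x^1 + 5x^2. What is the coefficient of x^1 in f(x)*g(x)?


Cauchy product at x^1:
4*1 + 4*1
= 8

8


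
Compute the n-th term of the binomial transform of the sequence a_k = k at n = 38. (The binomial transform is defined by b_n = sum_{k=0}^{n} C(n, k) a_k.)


With a_k = k, b_n = sum_{k=0}^{n} C(n, k) k. Using k * C(n, k) = n * C(n-1, k-1) gives b_n = n * sum_{k>=1} C(n-1, k-1) = n * 2^(n-1).
For n = 38: 38 * 2^37 = 38 * 137438953472 = 5222680231936.

5222680231936


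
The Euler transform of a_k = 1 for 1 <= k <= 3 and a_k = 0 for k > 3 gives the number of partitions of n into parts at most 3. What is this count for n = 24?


Partitions of 24 into parts at most 3:
Using generating function (1-x)^(-1)(1-x^2)^(-1)(1-x^3)^(-1),
the coefficient of x^24 = 61

61


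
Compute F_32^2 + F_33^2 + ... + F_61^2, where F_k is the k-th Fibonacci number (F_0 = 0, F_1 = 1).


There is a standard identity sum_{k=0}^{N} F_k^2 = F_N * F_{N+1} (proved inductively from the telescoping relation F_k^2 = F_k F_{k+1} - F_{k-1} F_k). Then
sum_{k=32}^{61} F_k^2 = F_61 F_62 - F_31 F_32.
Computing: F_61 = 2504730781961, F_62 = 4052739537881, F_31 = 1346269, F_32 = 2178309.
Sum = 2504730781961 * 4052739537881 - 1346269 * 2178309 = 10151021471798006321085520.

10151021471798006321085520


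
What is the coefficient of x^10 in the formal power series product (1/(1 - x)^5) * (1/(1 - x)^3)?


Combine the factors: (1/(1 - x)^5) * (1/(1 - x)^3) = 1/(1 - x)^8.
Then use 1/(1 - x)^r = sum_{k>=0} C(k + r - 1, r - 1) x^k with r = 8 and k = 10:
C(17, 7) = 19448.

19448


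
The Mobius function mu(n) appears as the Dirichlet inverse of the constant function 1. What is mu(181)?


181 = 181 (all distinct primes).
mu(181) = (-1)^1 = -1

-1


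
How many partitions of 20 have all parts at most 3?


Using the generating function (1-x)^(-1)(1-x^2)^(-1)(1-x^3)^(-1),
the coefficient of x^20 counts these restricted partitions.
Result = 44

44


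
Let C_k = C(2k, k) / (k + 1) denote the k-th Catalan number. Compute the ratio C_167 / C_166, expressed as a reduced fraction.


Using C_k = (2k)! / (k! (k+1)!), the ratio C_{k+1}/C_k simplifies to
C_{k+1}/C_k = [(2k+2)! / ((k+1)! (k+2)!)] * [k! (k+1)! / (2k)!]
 = (2k+2)(2k+1) / ((k+1)(k+2)) = 2(2k+1) / (k+2).
For k = 166: 2(2*166 + 1) / (166 + 2) = 666/168 = 111/28.

111/28


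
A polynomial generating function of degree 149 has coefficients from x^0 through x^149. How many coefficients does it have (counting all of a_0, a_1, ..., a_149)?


A polynomial of degree 149 takes the form a_0 + a_1 x + ... + a_149 x^149.
The number of coefficients is 149 + 1 = 150.

150


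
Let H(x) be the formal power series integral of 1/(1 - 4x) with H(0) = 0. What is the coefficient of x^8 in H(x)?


1/(1 - 4x) = sum_{k>=0} 4^k x^k. Integrating termwise with H(0) = 0:
H(x) = sum_{k>=0} 4^k x^(k+1) / (k+1) = sum_{m>=1} 4^(m-1) x^m / m.
For m = 8: 4^7/8 = 16384/8 = 2048.

2048


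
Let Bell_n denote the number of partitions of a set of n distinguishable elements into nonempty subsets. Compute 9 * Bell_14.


Bell_14 can be computed from the Bell triangle or from Dobinski's identity Bell_n = (1/e) * sum_{k>=0} k^n / k!.
Computing Bell_14 = 190899322.
Then 9 * 190899322 = 1718093898.

1718093898


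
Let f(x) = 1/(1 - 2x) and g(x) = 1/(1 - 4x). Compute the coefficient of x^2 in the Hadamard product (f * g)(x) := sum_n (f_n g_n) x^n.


f has coefficients f_k = 2^k and g has coefficients g_k = 4^k, so the Hadamard product has coefficient (f*g)_k = 2^k * 4^k = 8^k.
For k = 2: 8^2 = 64.

64


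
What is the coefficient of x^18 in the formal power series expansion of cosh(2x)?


The Maclaurin series is cosh(t) = sum_{m>=0} t^(2m) / (2m)!, so substituting t = 2x, only even powers of x are nonzero, with coefficient of x^(2m) equal to 2^(2m) / (2m)!.
For x^18 the coefficient is 2^18/18! = 262144/6402373705728000 = 4/97692469875.

4/97692469875


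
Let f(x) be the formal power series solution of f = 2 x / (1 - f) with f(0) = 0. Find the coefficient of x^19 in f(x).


Apply Lagrange inversion: f = 2 x * phi(f) with phi(t) = 1/(1 - t), so
[x^n] f = 2^n * (1/n) [t^(n-1)] phi(t)^n = 2^n * (1/n) [t^(n-1)] (1 - t)^(-n) = 2^n * (1/n) C(2n - 2, n - 1) = 2^n * C_{n-1}.
For n = 19: C_18 = C(36, 18) / 19 = 9075135300/19 = 477638700.
With the 2^19 = 524288 factor, the coefficient is 524288 * 477638700 = 250420238745600.

250420238745600


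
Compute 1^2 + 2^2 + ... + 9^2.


This power sum has a closed form given by Faulhaber's formula
sum_{k=1}^{m} k^p = (1 / (p + 1)) * sum_{j=0}^{p} C(p + 1, j) B_j m^(p + 1 - j),
but for small m direct computation is fastest:
1 + 4 + 9 + 16 + 25 + 36 + 49 + 64 + 81 = 285.

285
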